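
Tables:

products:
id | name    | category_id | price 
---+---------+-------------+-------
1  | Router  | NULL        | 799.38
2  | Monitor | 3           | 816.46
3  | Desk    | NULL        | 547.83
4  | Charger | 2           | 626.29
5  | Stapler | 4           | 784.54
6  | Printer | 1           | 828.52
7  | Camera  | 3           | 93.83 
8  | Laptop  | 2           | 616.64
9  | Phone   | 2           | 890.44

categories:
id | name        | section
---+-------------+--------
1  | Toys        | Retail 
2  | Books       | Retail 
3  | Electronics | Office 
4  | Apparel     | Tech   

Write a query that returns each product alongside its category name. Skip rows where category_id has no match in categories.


INNER JOIN keeps only products rows whose category_id matches an id in categories. Walk through each product:
  - product 1 (Router): category_id=NULL, no match -> dropped
  - product 2 (Monitor): category_id=3 -> matches Electronics
  - product 3 (Desk): category_id=NULL, no match -> dropped
  - product 4 (Charger): category_id=2 -> matches Books
  - product 5 (Stapler): category_id=4 -> matches Apparel
  - product 6 (Printer): category_id=1 -> matches Toys
  - product 7 (Camera): category_id=3 -> matches Electronics
  - product 8 (Laptop): category_id=2 -> matches Books
  - product 9 (Phone): category_id=2 -> matches Books
So 2 of 9 rows are dropped.

SQL:
SELECT a.name, b.name AS category
FROM products a
INNER JOIN categories b ON a.category_id = b.id

Result:
name    | category   
--------+------------
Monitor | Electronics
Charger | Books      
Stapler | Apparel    
Printer | Toys       
Camera  | Electronics
Laptop  | Books      
Phone   | Books      


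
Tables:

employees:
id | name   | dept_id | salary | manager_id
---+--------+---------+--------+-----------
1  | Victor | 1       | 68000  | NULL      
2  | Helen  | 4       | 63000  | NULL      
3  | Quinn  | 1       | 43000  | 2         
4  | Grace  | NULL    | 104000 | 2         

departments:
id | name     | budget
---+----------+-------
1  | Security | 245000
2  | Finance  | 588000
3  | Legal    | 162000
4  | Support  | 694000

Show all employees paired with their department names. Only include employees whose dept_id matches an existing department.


INNER JOIN keeps only employees rows whose dept_id matches an id in departments. Walk through each employee:
  - employee 1 (Victor): dept_id=1 -> matches Security
  - employee 2 (Helen): dept_id=4 -> matches Support
  - employee 3 (Quinn): dept_id=1 -> matches Security
  - employee 4 (Grace): dept_id=NULL, no match -> dropped
So 1 of 4 rows is dropped.

SQL:
SELECT a.name, b.name AS department
FROM employees a
INNER JOIN departments b ON a.dept_id = b.id

Result:
name   | department
-------+-----------
Victor | Security  
Helen  | Support   
Quinn  | Security  


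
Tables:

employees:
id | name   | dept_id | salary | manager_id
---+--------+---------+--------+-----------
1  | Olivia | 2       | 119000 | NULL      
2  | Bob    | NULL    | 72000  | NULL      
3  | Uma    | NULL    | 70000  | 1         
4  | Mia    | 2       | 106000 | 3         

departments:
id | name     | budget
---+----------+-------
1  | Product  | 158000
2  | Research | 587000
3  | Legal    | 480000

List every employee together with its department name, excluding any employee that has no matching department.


INNER JOIN keeps only employees rows whose dept_id matches an id in departments. Walk through each employee:
  - employee 1 (Olivia): dept_id=2 -> matches Research
  - employee 2 (Bob): dept_id=NULL, no match -> dropped
  - employee 3 (Uma): dept_id=NULL, no match -> dropped
  - employee 4 (Mia): dept_id=2 -> matches Research
So 2 of 4 rows are dropped.

SQL:
SELECT a.name, b.name AS department
FROM employees a
INNER JOIN departments b ON a.dept_id = b.id

Result:
name   | department
-------+-----------
Olivia | Research  
Mia    | Research  


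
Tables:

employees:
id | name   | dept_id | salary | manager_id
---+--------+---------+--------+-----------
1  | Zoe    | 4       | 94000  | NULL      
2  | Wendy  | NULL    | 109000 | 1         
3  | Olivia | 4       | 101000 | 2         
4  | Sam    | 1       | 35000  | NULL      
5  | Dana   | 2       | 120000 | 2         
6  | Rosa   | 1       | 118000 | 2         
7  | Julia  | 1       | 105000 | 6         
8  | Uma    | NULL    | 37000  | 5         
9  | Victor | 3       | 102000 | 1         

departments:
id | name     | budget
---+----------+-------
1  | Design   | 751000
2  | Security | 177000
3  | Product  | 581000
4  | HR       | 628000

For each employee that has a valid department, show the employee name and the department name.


INNER JOIN keeps only employees rows whose dept_id matches an id in departments. Walk through each employee:
  - employee 1 (Zoe): dept_id=4 -> matches HR
  - employee 2 (Wendy): dept_id=NULL, no match -> dropped
  - employee 3 (Olivia): dept_id=4 -> matches HR
  - employee 4 (Sam): dept_id=1 -> matches Design
  - employee 5 (Dana): dept_id=2 -> matches Security
  - employee 6 (Rosa): dept_id=1 -> matches Design
  - employee 7 (Julia): dept_id=1 -> matches Design
  - employee 8 (Uma): dept_id=NULL, no match -> dropped
  - employee 9 (Victor): dept_id=3 -> matches Product
So 2 of 9 rows are dropped.

SQL:
SELECT a.name, b.name AS department
FROM employees a
INNER JOIN departments b ON a.dept_id = b.id

Result:
name   | department
-------+-----------
Zoe    | HR        
Olivia | HR        
Sam    | Design    
Dana   | Security  
Rosa   | Design    
Julia  | Design    
Victor | Product   


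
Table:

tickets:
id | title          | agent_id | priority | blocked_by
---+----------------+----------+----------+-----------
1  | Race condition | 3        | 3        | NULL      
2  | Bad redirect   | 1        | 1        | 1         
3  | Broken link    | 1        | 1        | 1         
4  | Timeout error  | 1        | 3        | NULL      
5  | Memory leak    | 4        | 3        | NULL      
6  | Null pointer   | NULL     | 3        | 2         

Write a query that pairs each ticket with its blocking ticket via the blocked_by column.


This is a self-join: tickets is joined to a second copy of itself, matching each row's blocked_by to another row's id. Use LEFT JOIN so rows with blocked_by=NULL are kept.
  - ticket 1 (Race condition): blocked_by=NULL -> NULL
  - ticket 2 (Bad redirect): blocked_by=1 -> Race condition
  - ticket 3 (Broken link): blocked_by=1 -> Race condition
  - ticket 4 (Timeout error): blocked_by=NULL -> NULL
  - ticket 5 (Memory leak): blocked_by=NULL -> NULL
  - ticket 6 (Null pointer): blocked_by=2 -> Bad redirect

SQL:
SELECT a.title AS item, b.title AS blocked_by
FROM tickets a
LEFT JOIN tickets b ON a.blocked_by = b.id

Result:
item           | blocked_by    
---------------+---------------
Race condition | NULL          
Bad redirect   | Race condition
Broken link    | Race condition
Timeout error  | NULL          
Memory leak    | NULL          
Null pointer   | Bad redirect  


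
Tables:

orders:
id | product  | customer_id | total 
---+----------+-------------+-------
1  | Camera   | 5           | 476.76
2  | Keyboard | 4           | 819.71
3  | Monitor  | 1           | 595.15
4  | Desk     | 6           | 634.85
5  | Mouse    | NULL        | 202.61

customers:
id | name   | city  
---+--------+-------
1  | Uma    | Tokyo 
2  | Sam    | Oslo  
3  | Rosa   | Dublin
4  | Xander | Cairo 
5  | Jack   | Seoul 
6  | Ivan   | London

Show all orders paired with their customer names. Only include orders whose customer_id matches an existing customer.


INNER JOIN keeps only orders rows whose customer_id matches an id in customers. Walk through each order:
  - order 1 (Camera): customer_id=5 -> matches Jack
  - order 2 (Keyboard): customer_id=4 -> matches Xander
  - order 3 (Monitor): customer_id=1 -> matches Uma
  - order 4 (Desk): customer_id=6 -> matches Ivan
  - order 5 (Mouse): customer_id=NULL, no match -> dropped
So 1 of 5 rows is dropped.

SQL:
SELECT a.product, b.name AS customer
FROM orders a
INNER JOIN customers b ON a.customer_id = b.id

Result:
product  | customer
---------+---------
Camera   | Jack    
Keyboard | Xander  
Monitor  | Uma     
Desk     | Ivan    


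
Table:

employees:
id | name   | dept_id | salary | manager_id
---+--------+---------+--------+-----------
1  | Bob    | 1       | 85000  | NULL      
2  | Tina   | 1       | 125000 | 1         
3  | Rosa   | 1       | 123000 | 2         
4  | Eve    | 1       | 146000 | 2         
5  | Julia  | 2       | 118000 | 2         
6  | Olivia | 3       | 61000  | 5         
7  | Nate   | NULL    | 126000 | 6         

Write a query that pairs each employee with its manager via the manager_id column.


This is a self-join: employees is joined to a second copy of itself, matching each row's manager_id to another row's id. Use LEFT JOIN so rows with manager_id=NULL are kept.
  - employee 1 (Bob): manager_id=NULL -> NULL
  - employee 2 (Tina): manager_id=1 -> Bob
  - employee 3 (Rosa): manager_id=2 -> Tina
  - employee 4 (Eve): manager_id=2 -> Tina
  - employee 5 (Julia): manager_id=2 -> Tina
  - employee 6 (Olivia): manager_id=5 -> Julia
  - employee 7 (Nate): manager_id=6 -> Olivia

SQL:
SELECT a.name AS item, b.name AS manager
FROM employees a
LEFT JOIN employees b ON a.manager_id = b.id

Result:
item   | manager
-------+--------
Bob    | NULL   
Tina   | Bob    
Rosa   | Tina   
Eve    | Tina   
Julia  | Tina   
Olivia | Julia  
Nate   | Olivia 


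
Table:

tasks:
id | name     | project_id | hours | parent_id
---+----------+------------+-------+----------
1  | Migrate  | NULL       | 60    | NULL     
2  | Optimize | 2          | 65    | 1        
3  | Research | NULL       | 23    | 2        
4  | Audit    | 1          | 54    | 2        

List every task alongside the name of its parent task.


This is a self-join: tasks is joined to a second copy of itself, matching each row's parent_id to another row's id. Use LEFT JOIN so rows with parent_id=NULL are kept.
  - task 1 (Migrate): parent_id=NULL -> NULL
  - task 2 (Optimize): parent_id=1 -> Migrate
  - task 3 (Research): parent_id=2 -> Optimize
  - task 4 (Audit): parent_id=2 -> Optimize

SQL:
SELECT a.name AS item, b.name AS parent
FROM tasks a
LEFT JOIN tasks b ON a.parent_id = b.id

Result:
item     | parent  
---------+---------
Migrate  | NULL    
Optimize | Migrate 
Research | Optimize
Audit    | Optimize


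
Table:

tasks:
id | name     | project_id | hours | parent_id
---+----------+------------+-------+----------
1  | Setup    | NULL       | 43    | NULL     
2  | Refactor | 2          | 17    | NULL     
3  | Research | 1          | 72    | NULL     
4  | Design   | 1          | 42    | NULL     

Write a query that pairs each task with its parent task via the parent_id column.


This is a self-join: tasks is joined to a second copy of itself, matching each row's parent_id to another row's id. Use LEFT JOIN so rows with parent_id=NULL are kept.
  - task 1 (Setup): parent_id=NULL -> NULL
  - task 2 (Refactor): parent_id=NULL -> NULL
  - task 3 (Research): parent_id=NULL -> NULL
  - task 4 (Design): parent_id=NULL -> NULL

SQL:
SELECT a.name AS item, b.name AS parent
FROM tasks a
LEFT JOIN tasks b ON a.parent_id = b.id

Result:
item     | parent
---------+-------
Setup    | NULL  
Refactor | NULL  
Research | NULL  
Design   | NULL  


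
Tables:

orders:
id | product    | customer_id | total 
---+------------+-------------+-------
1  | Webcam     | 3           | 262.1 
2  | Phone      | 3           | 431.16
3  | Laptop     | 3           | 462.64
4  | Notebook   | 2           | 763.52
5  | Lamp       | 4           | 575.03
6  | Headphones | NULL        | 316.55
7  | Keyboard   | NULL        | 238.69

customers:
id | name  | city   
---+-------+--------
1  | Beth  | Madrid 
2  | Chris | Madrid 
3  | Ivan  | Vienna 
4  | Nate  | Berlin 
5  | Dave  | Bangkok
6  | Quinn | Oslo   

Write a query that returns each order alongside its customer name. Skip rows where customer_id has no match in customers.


INNER JOIN keeps only orders rows whose customer_id matches an id in customers. Walk through each order:
  - order 1 (Webcam): customer_id=3 -> matches Ivan
  - order 2 (Phone): customer_id=3 -> matches Ivan
  - order 3 (Laptop): customer_id=3 -> matches Ivan
  - order 4 (Notebook): customer_id=2 -> matches Chris
  - order 5 (Lamp): customer_id=4 -> matches Nate
  - order 6 (Headphones): customer_id=NULL, no match -> dropped
  - order 7 (Keyboard): customer_id=NULL, no match -> dropped
So 2 of 7 rows are dropped.

SQL:
SELECT a.product, b.name AS customer
FROM orders a
INNER JOIN customers b ON a.customer_id = b.id

Result:
product  | customer
---------+---------
Webcam   | Ivan    
Phone    | Ivan    
Laptop   | Ivan    
Notebook | Chris   
Lamp     | Nate    


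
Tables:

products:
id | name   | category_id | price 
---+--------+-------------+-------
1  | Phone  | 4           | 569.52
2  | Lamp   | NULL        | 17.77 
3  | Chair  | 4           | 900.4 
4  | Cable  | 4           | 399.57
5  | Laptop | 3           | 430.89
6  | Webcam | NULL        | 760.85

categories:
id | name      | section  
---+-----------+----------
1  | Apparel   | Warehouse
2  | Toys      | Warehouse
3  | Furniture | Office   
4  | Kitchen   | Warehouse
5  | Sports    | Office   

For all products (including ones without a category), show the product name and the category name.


LEFT JOIN keeps every row from products (the left table); where category_id has no match in categories, the category columns become NULL. Walk through each product:
  - product 1 (Phone): category_id=4 -> matches Kitchen
  - product 2 (Lamp): category_id=NULL, no match -> kept with NULL
  - product 3 (Chair): category_id=4 -> matches Kitchen
  - product 4 (Cable): category_id=4 -> matches Kitchen
  - product 5 (Laptop): category_id=3 -> matches Furniture
  - product 6 (Webcam): category_id=NULL, no match -> kept with NULL
All 6 rows appear; 2 have NULL category.

SQL:
SELECT a.name, b.name AS category
FROM products a
LEFT JOIN categories b ON a.category_id = b.id

Result:
name   | category 
-------+----------
Phone  | Kitchen  
Lamp   | NULL     
Chair  | Kitchen  
Cable  | Kitchen  
Laptop | Furniture
Webcam | NULL     


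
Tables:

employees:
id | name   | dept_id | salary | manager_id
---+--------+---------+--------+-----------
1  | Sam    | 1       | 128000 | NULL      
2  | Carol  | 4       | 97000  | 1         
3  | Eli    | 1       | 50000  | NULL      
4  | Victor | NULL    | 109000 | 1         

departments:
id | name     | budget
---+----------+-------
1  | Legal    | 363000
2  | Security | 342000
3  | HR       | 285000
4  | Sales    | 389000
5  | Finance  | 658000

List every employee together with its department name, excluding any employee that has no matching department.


INNER JOIN keeps only employees rows whose dept_id matches an id in departments. Walk through each employee:
  - employee 1 (Sam): dept_id=1 -> matches Legal
  - employee 2 (Carol): dept_id=4 -> matches Sales
  - employee 3 (Eli): dept_id=1 -> matches Legal
  - employee 4 (Victor): dept_id=NULL, no match -> dropped
So 1 of 4 rows is dropped.

SQL:
SELECT a.name, b.name AS department
FROM employees a
INNER JOIN departments b ON a.dept_id = b.id

Result:
name  | department
------+-----------
Sam   | Legal     
Carol | Sales     
Eli   | Legal     


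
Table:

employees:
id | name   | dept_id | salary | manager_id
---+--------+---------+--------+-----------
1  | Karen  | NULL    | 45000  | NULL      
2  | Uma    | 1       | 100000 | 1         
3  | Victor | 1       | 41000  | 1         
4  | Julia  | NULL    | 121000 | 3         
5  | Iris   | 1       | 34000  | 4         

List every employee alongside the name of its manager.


This is a self-join: employees is joined to a second copy of itself, matching each row's manager_id to another row's id. Use LEFT JOIN so rows with manager_id=NULL are kept.
  - employee 1 (Karen): manager_id=NULL -> NULL
  - employee 2 (Uma): manager_id=1 -> Karen
  - employee 3 (Victor): manager_id=1 -> Karen
  - employee 4 (Julia): manager_id=3 -> Victor
  - employee 5 (Iris): manager_id=4 -> Julia

SQL:
SELECT a.name AS item, b.name AS manager
FROM employees a
LEFT JOIN employees b ON a.manager_id = b.id

Result:
item   | manager
-------+--------
Karen  | NULL   
Uma    | Karen  
Victor | Karen  
Julia  | Victor 
Iris   | Julia  


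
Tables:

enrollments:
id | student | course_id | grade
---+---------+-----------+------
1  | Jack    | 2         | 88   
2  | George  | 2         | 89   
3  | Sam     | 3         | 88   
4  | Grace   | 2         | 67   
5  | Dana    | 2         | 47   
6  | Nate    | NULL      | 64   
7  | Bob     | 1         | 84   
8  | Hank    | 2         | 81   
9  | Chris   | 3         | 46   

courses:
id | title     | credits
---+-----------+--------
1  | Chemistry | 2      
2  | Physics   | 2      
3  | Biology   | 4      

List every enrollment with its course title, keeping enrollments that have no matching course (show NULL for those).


LEFT JOIN keeps every row from enrollments (the left table); where course_id has no match in courses, the course columns become NULL. Walk through each enrollment:
  - enrollment 1 (Jack): course_id=2 -> matches Physics
  - enrollment 2 (George): course_id=2 -> matches Physics
  - enrollment 3 (Sam): course_id=3 -> matches Biology
  - enrollment 4 (Grace): course_id=2 -> matches Physics
  - enrollment 5 (Dana): course_id=2 -> matches Physics
  - enrollment 6 (Nate): course_id=NULL, no match -> kept with NULL
  - enrollment 7 (Bob): course_id=1 -> matches Chemistry
  - enrollment 8 (Hank): course_id=2 -> matches Physics
  - enrollment 9 (Chris): course_id=3 -> matches Biology
All 9 rows appear; 1 has NULL course.

SQL:
SELECT a.student, b.title AS course
FROM enrollments a
LEFT JOIN courses b ON a.course_id = b.id

Result:
student | course   
--------+----------
Jack    | Physics  
George  | Physics  
Sam     | Biology  
Grace   | Physics  
Dana    | Physics  
Nate    | NULL     
Bob     | Chemistry
Hank    | Physics  
Chris   | Biology  


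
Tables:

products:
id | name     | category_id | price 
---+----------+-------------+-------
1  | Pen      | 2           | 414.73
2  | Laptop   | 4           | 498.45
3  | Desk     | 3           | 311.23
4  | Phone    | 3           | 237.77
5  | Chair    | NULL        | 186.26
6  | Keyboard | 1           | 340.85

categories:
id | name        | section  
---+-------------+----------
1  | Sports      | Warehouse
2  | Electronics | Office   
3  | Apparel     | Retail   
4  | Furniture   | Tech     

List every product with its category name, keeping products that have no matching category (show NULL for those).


LEFT JOIN keeps every row from products (the left table); where category_id has no match in categories, the category columns become NULL. Walk through each product:
  - product 1 (Pen): category_id=2 -> matches Electronics
  - product 2 (Laptop): category_id=4 -> matches Furniture
  - product 3 (Desk): category_id=3 -> matches Apparel
  - product 4 (Phone): category_id=3 -> matches Apparel
  - product 5 (Chair): category_id=NULL, no match -> kept with NULL
  - product 6 (Keyboard): category_id=1 -> matches Sports
All 6 rows appear; 1 has NULL category.

SQL:
SELECT a.name, b.name AS category
FROM products a
LEFT JOIN categories b ON a.category_id = b.id

Result:
name     | category   
---------+------------
Pen      | Electronics
Laptop   | Furniture  
Desk     | Apparel    
Phone    | Apparel    
Chair    | NULL       
Keyboard | Sports     


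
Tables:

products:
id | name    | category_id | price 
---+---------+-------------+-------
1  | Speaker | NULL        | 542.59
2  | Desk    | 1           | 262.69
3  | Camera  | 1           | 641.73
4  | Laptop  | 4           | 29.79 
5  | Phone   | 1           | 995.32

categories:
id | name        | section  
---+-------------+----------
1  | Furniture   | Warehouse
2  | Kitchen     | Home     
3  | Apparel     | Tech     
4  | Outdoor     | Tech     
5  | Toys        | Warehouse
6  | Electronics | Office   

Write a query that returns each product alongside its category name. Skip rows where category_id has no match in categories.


INNER JOIN keeps only products rows whose category_id matches an id in categories. Walk through each product:
  - product 1 (Speaker): category_id=NULL, no match -> dropped
  - product 2 (Desk): category_id=1 -> matches Furniture
  - product 3 (Camera): category_id=1 -> matches Furniture
  - product 4 (Laptop): category_id=4 -> matches Outdoor
  - product 5 (Phone): category_id=1 -> matches Furniture
So 1 of 5 rows is dropped.

SQL:
SELECT a.name, b.name AS category
FROM products a
INNER JOIN categories b ON a.category_id = b.id

Result:
name   | category 
-------+----------
Desk   | Furniture
Camera | Furniture
Laptop | Outdoor  
Phone  | Furniture


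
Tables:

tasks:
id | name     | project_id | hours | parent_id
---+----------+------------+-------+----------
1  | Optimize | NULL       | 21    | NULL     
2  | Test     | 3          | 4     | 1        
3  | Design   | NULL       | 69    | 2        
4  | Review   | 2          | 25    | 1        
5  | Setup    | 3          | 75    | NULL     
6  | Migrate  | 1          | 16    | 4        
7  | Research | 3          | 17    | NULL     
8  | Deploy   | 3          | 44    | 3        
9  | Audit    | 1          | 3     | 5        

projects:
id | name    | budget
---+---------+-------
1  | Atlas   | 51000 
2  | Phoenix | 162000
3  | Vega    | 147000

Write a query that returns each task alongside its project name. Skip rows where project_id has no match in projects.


INNER JOIN keeps only tasks rows whose project_id matches an id in projects. Walk through each task:
  - task 1 (Optimize): project_id=NULL, no match -> dropped
  - task 2 (Test): project_id=3 -> matches Vega
  - task 3 (Design): project_id=NULL, no match -> dropped
  - task 4 (Review): project_id=2 -> matches Phoenix
  - task 5 (Setup): project_id=3 -> matches Vega
  - task 6 (Migrate): project_id=1 -> matches Atlas
  - task 7 (Research): project_id=3 -> matches Vega
  - task 8 (Deploy): project_id=3 -> matches Vega
  - task 9 (Audit): project_id=1 -> matches Atlas
So 2 of 9 rows are dropped.

SQL:
SELECT a.name, b.name AS project
FROM tasks a
INNER JOIN projects b ON a.project_id = b.id

Result:
name     | project
---------+--------
Test     | Vega   
Review   | Phoenix
Setup    | Vega   
Migrate  | Atlas  
Research | Vega   
Deploy   | Vega   
Audit    | Atlas  


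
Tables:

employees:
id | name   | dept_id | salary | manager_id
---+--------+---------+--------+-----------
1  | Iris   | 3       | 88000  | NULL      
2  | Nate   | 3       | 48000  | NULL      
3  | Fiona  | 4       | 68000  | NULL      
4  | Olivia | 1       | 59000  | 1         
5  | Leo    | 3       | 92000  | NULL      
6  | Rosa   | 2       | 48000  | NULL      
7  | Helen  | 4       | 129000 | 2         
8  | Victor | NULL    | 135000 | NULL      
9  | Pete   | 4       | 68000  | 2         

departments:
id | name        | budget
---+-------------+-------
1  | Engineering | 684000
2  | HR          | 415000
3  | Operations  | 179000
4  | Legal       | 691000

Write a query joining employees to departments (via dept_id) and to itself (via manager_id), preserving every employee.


Two LEFT JOINs from the same base table employees: one to departments via dept_id, one to employees itself via manager_id. Both are LEFT so every employee is preserved.
Match against departments:
  - employee 1 (Iris): dept_id=3 -> matches Operations
  - employee 2 (Nate): dept_id=3 -> matches Operations
  - employee 3 (Fiona): dept_id=4 -> matches Legal
  - employee 4 (Olivia): dept_id=1 -> matches Engineering
  - employee 5 (Leo): dept_id=3 -> matches Operations
  - employee 6 (Rosa): dept_id=2 -> matches HR
  - employee 7 (Helen): dept_id=4 -> matches Legal
  - employee 8 (Victor): dept_id=NULL, no match -> kept with NULL
  - employee 9 (Pete): dept_id=4 -> matches Legal
Match against employees (self):
  - employee 1 (Iris): manager_id=NULL -> NULL
  - employee 2 (Nate): manager_id=NULL -> NULL
  - employee 3 (Fiona): manager_id=NULL -> NULL
  - employee 4 (Olivia): manager_id=1 -> Iris
  - employee 5 (Leo): manager_id=NULL -> NULL
  - employee 6 (Rosa): manager_id=NULL -> NULL
  - employee 7 (Helen): manager_id=2 -> Nate
  - employee 8 (Victor): manager_id=NULL -> NULL
  - employee 9 (Pete): manager_id=2 -> Nate

SQL:
SELECT a.name, b.name AS department, c.name AS manager
FROM employees a
LEFT JOIN departments b ON a.dept_id = b.id
LEFT JOIN employees c ON a.manager_id = c.id

Result:
name   | department  | manager
-------+-------------+--------
Iris   | Operations  | NULL   
Nate   | Operations  | NULL   
Fiona  | Legal       | NULL   
Olivia | Engineering | Iris   
Leo    | Operations  | NULL   
Rosa   | HR          | NULL   
Helen  | Legal       | Nate   
Victor | NULL        | NULL   
Pete   | Legal       | Nate   


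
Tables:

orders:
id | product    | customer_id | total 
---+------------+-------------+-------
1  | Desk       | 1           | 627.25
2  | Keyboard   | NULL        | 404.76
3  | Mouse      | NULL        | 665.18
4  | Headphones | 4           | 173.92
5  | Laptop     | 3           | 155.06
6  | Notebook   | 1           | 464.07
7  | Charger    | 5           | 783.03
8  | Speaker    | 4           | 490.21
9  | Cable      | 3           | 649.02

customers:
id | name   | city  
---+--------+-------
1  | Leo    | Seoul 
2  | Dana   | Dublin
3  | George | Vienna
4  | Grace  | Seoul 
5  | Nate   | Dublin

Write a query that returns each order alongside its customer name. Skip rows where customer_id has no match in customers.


INNER JOIN keeps only orders rows whose customer_id matches an id in customers. Walk through each order:
  - order 1 (Desk): customer_id=1 -> matches Leo
  - order 2 (Keyboard): customer_id=NULL, no match -> dropped
  - order 3 (Mouse): customer_id=NULL, no match -> dropped
  - order 4 (Headphones): customer_id=4 -> matches Grace
  - order 5 (Laptop): customer_id=3 -> matches George
  - order 6 (Notebook): customer_id=1 -> matches Leo
  - order 7 (Charger): customer_id=5 -> matches Nate
  - order 8 (Speaker): customer_id=4 -> matches Grace
  - order 9 (Cable): customer_id=3 -> matches George
So 2 of 9 rows are dropped.

SQL:
SELECT a.product, b.name AS customer
FROM orders a
INNER JOIN customers b ON a.customer_id = b.id

Result:
product    | customer
-----------+---------
Desk       | Leo     
Headphones | Grace   
Laptop     | George  
Notebook   | Leo     
Charger    | Nate    
Speaker    | Grace   
Cable      | George  


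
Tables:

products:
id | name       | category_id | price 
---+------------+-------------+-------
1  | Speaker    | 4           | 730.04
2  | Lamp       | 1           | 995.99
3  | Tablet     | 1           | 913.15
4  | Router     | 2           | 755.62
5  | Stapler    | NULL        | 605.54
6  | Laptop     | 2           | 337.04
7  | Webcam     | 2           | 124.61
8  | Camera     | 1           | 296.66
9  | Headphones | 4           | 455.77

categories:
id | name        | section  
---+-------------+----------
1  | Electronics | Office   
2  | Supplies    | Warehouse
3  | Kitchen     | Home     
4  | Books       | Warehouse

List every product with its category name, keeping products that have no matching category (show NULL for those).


LEFT JOIN keeps every row from products (the left table); where category_id has no match in categories, the category columns become NULL. Walk through each product:
  - product 1 (Speaker): category_id=4 -> matches Books
  - product 2 (Lamp): category_id=1 -> matches Electronics
  - product 3 (Tablet): category_id=1 -> matches Electronics
  - product 4 (Router): category_id=2 -> matches Supplies
  - product 5 (Stapler): category_id=NULL, no match -> kept with NULL
  - product 6 (Laptop): category_id=2 -> matches Supplies
  - product 7 (Webcam): category_id=2 -> matches Supplies
  - product 8 (Camera): category_id=1 -> matches Electronics
  - product 9 (Headphones): category_id=4 -> matches Books
All 9 rows appear; 1 has NULL category.

SQL:
SELECT a.name, b.name AS category
FROM products a
LEFT JOIN categories b ON a.category_id = b.id

Result:
name       | category   
-----------+------------
Speaker    | Books      
Lamp       | Electronics
Tablet     | Electronics
Router     | Supplies   
Stapler    | NULL       
Laptop     | Supplies   
Webcam     | Supplies   
Camera     | Electronics
Headphones | Books      


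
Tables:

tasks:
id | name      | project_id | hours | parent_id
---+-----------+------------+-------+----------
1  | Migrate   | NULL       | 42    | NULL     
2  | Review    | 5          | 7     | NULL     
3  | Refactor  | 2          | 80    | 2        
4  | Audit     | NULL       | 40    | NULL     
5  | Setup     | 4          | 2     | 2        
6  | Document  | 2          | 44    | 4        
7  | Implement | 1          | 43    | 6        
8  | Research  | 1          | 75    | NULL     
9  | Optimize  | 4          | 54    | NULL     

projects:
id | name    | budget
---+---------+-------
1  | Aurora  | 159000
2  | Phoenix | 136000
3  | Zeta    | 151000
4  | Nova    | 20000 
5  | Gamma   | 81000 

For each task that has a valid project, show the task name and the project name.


INNER JOIN keeps only tasks rows whose project_id matches an id in projects. Walk through each task:
  - task 1 (Migrate): project_id=NULL, no match -> dropped
  - task 2 (Review): project_id=5 -> matches Gamma
  - task 3 (Refactor): project_id=2 -> matches Phoenix
  - task 4 (Audit): project_id=NULL, no match -> dropped
  - task 5 (Setup): project_id=4 -> matches Nova
  - task 6 (Document): project_id=2 -> matches Phoenix
  - task 7 (Implement): project_id=1 -> matches Aurora
  - task 8 (Research): project_id=1 -> matches Aurora
  - task 9 (Optimize): project_id=4 -> matches Nova
So 2 of 9 rows are dropped.

SQL:
SELECT a.name, b.name AS project
FROM tasks a
INNER JOIN projects b ON a.project_id = b.id

Result:
name      | project
----------+--------
Review    | Gamma  
Refactor  | Phoenix
Setup     | Nova   
Document  | Phoenix
Implement | Aurora 
Research  | Aurora 
Optimize  | Nova   


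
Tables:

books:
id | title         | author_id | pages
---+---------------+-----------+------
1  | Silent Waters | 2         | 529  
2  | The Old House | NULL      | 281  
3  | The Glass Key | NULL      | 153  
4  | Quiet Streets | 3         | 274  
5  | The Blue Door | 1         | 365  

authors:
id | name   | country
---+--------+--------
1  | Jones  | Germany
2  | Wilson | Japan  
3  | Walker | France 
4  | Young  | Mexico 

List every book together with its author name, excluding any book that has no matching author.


INNER JOIN keeps only books rows whose author_id matches an id in authors. Walk through each book:
  - book 1 (Silent Waters): author_id=2 -> matches Wilson
  - book 2 (The Old House): author_id=NULL, no match -> dropped
  - book 3 (The Glass Key): author_id=NULL, no match -> dropped
  - book 4 (Quiet Streets): author_id=3 -> matches Walker
  - book 5 (The Blue Door): author_id=1 -> matches Jones
So 2 of 5 rows are dropped.

SQL:
SELECT a.title, b.name AS author
FROM books a
INNER JOIN authors b ON a.author_id = b.id

Result:
title         | author
--------------+-------
Silent Waters | Wilson
Quiet Streets | Walker
The Blue Door | Jones 


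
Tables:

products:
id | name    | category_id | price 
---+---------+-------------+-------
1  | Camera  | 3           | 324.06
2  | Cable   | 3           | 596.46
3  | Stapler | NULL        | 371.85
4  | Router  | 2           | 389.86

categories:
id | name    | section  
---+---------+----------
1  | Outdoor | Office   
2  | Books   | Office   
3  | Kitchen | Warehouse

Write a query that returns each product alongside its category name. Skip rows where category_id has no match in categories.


INNER JOIN keeps only products rows whose category_id matches an id in categories. Walk through each product:
  - product 1 (Camera): category_id=3 -> matches Kitchen
  - product 2 (Cable): category_id=3 -> matches Kitchen
  - product 3 (Stapler): category_id=NULL, no match -> dropped
  - product 4 (Router): category_id=2 -> matches Books
So 1 of 4 rows is dropped.

SQL:
SELECT a.name, b.name AS category
FROM products a
INNER JOIN categories b ON a.category_id = b.id

Result:
name   | category
-------+---------
Camera | Kitchen 
Cable  | Kitchen 
Router | Books   


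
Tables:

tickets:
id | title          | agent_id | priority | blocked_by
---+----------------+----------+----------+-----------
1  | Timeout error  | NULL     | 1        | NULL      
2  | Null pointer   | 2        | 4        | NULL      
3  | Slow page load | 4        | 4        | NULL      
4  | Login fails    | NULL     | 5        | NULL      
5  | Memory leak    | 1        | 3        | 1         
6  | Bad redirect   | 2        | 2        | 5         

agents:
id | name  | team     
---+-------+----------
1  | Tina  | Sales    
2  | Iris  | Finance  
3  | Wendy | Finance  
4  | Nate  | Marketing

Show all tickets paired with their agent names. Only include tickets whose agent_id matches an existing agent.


INNER JOIN keeps only tickets rows whose agent_id matches an id in agents. Walk through each ticket:
  - ticket 1 (Timeout error): agent_id=NULL, no match -> dropped
  - ticket 2 (Null pointer): agent_id=2 -> matches Iris
  - ticket 3 (Slow page load): agent_id=4 -> matches Nate
  - ticket 4 (Login fails): agent_id=NULL, no match -> dropped
  - ticket 5 (Memory leak): agent_id=1 -> matches Tina
  - ticket 6 (Bad redirect): agent_id=2 -> matches Iris
So 2 of 6 rows are dropped.

SQL:
SELECT a.title, b.name AS agent
FROM tickets a
INNER JOIN agents b ON a.agent_id = b.id

Result:
title          | agent
---------------+------
Null pointer   | Iris 
Slow page load | Nate 
Memory leak    | Tina 
Bad redirect   | Iris 


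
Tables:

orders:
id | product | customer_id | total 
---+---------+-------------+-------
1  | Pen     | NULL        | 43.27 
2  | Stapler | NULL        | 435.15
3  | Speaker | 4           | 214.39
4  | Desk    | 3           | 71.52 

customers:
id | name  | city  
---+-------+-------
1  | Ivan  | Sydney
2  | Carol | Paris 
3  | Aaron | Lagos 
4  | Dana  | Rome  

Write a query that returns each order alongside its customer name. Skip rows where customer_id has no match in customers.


INNER JOIN keeps only orders rows whose customer_id matches an id in customers. Walk through each order:
  - order 1 (Pen): customer_id=NULL, no match -> dropped
  - order 2 (Stapler): customer_id=NULL, no match -> dropped
  - order 3 (Speaker): customer_id=4 -> matches Dana
  - order 4 (Desk): customer_id=3 -> matches Aaron
So 2 of 4 rows are dropped.

SQL:
SELECT a.product, b.name AS customer
FROM orders a
INNER JOIN customers b ON a.customer_id = b.id

Result:
product | customer
--------+---------
Speaker | Dana    
Desk    | Aaron   


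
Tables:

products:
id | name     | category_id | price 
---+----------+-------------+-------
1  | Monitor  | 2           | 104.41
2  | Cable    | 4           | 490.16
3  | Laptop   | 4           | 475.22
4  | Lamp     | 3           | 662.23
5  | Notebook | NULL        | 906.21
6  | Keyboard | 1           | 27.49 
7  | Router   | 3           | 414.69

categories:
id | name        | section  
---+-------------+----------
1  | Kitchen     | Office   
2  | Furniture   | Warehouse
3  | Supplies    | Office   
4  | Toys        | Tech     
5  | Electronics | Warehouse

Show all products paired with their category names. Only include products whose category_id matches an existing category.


INNER JOIN keeps only products rows whose category_id matches an id in categories. Walk through each product:
  - product 1 (Monitor): category_id=2 -> matches Furniture
  - product 2 (Cable): category_id=4 -> matches Toys
  - product 3 (Laptop): category_id=4 -> matches Toys
  - product 4 (Lamp): category_id=3 -> matches Supplies
  - product 5 (Notebook): category_id=NULL, no match -> dropped
  - product 6 (Keyboard): category_id=1 -> matches Kitchen
  - product 7 (Router): category_id=3 -> matches Supplies
So 1 of 7 rows is dropped.

SQL:
SELECT a.name, b.name AS category
FROM products a
INNER JOIN categories b ON a.category_id = b.id

Result:
name     | category 
---------+----------
Monitor  | Furniture
Cable    | Toys     
Laptop   | Toys     
Lamp     | Supplies 
Keyboard | Kitchen  
Router   | Supplies 


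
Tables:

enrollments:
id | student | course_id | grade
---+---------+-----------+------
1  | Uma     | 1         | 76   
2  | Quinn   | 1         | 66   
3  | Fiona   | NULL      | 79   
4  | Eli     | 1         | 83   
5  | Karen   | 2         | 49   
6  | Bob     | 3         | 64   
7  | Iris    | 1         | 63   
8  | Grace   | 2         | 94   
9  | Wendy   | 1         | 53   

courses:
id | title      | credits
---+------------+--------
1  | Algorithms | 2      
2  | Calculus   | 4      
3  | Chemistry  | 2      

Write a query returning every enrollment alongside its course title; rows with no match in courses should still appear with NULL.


LEFT JOIN keeps every row from enrollments (the left table); where course_id has no match in courses, the course columns become NULL. Walk through each enrollment:
  - enrollment 1 (Uma): course_id=1 -> matches Algorithms
  - enrollment 2 (Quinn): course_id=1 -> matches Algorithms
  - enrollment 3 (Fiona): course_id=NULL, no match -> kept with NULL
  - enrollment 4 (Eli): course_id=1 -> matches Algorithms
  - enrollment 5 (Karen): course_id=2 -> matches Calculus
  - enrollment 6 (Bob): course_id=3 -> matches Chemistry
  - enrollment 7 (Iris): course_id=1 -> matches Algorithms
  - enrollment 8 (Grace): course_id=2 -> matches Calculus
  - enrollment 9 (Wendy): course_id=1 -> matches Algorithms
All 9 rows appear; 1 has NULL course.

SQL:
SELECT a.student, b.title AS course
FROM enrollments a
LEFT JOIN courses b ON a.course_id = b.id

Result:
student | course    
--------+-----------
Uma     | Algorithms
Quinn   | Algorithms
Fiona   | NULL      
Eli     | Algorithms
Karen   | Calculus  
Bob     | Chemistry 
Iris    | Algorithms
Grace   | Calculus  
Wendy   | Algorithms


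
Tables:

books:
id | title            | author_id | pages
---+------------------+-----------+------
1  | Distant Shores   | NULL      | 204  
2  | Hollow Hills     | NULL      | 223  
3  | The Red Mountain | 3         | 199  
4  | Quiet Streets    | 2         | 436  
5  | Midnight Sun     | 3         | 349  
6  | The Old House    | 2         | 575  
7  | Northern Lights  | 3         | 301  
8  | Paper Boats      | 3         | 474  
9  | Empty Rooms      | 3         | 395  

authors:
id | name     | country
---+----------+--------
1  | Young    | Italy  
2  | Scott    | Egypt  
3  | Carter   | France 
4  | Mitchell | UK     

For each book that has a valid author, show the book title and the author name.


INNER JOIN keeps only books rows whose author_id matches an id in authors. Walk through each book:
  - book 1 (Distant Shores): author_id=NULL, no match -> dropped
  - book 2 (Hollow Hills): author_id=NULL, no match -> dropped
  - book 3 (The Red Mountain): author_id=3 -> matches Carter
  - book 4 (Quiet Streets): author_id=2 -> matches Scott
  - book 5 (Midnight Sun): author_id=3 -> matches Carter
  - book 6 (The Old House): author_id=2 -> matches Scott
  - book 7 (Northern Lights): author_id=3 -> matches Carter
  - book 8 (Paper Boats): author_id=3 -> matches Carter
  - book 9 (Empty Rooms): author_id=3 -> matches Carter
So 2 of 9 rows are dropped.

SQL:
SELECT a.title, b.name AS author
FROM books a
INNER JOIN authors b ON a.author_id = b.id

Result:
title            | author
-----------------+-------
The Red Mountain | Carter
Quiet Streets    | Scott 
Midnight Sun     | Carter
The Old House    | Scott 
Northern Lights  | Carter
Paper Boats      | Carter
Empty Rooms      | Carter


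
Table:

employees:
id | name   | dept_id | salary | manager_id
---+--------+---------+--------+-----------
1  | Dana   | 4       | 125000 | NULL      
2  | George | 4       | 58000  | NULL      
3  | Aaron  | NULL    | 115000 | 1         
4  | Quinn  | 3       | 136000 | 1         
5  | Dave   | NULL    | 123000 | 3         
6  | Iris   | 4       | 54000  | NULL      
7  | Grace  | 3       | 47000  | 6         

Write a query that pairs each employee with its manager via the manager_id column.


This is a self-join: employees is joined to a second copy of itself, matching each row's manager_id to another row's id. Use LEFT JOIN so rows with manager_id=NULL are kept.
  - employee 1 (Dana): manager_id=NULL -> NULL
  - employee 2 (George): manager_id=NULL -> NULL
  - employee 3 (Aaron): manager_id=1 -> Dana
  - employee 4 (Quinn): manager_id=1 -> Dana
  - employee 5 (Dave): manager_id=3 -> Aaron
  - employee 6 (Iris): manager_id=NULL -> NULL
  - employee 7 (Grace): manager_id=6 -> Iris

SQL:
SELECT a.name AS item, b.name AS manager
FROM employees a
LEFT JOIN employees b ON a.manager_id = b.id

Result:
item   | manager
-------+--------
Dana   | NULL   
George | NULL   
Aaron  | Dana   
Quinn  | Dana   
Dave   | Aaron  
Iris   | NULL   
Grace  | Iris   
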